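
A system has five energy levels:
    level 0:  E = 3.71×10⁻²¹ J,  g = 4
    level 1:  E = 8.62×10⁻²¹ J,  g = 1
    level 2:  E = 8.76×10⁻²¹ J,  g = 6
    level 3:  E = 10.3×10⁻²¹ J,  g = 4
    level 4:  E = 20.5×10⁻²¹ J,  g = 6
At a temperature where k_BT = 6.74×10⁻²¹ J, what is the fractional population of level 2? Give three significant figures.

Eᵢ/kT = 0.55045, 1.2789, 1.2997, 1.5282, 3.0415.
Z = Σ gᵢe^(−Eᵢ/kT) = 4·e^(−0.55045) + 1·e^(−1.2789) + 6·e^(−1.2997) + 4·e^(−1.5282) + 6·e^(−3.0415) = 2.3068 + 0.27834 + 1.6357 + 0.86770 + 0.28658 = 5.3751.
P₂ = g₂ e^(−E₂/kT) / Z = 1.6357/5.3751 = 0.304.

0.304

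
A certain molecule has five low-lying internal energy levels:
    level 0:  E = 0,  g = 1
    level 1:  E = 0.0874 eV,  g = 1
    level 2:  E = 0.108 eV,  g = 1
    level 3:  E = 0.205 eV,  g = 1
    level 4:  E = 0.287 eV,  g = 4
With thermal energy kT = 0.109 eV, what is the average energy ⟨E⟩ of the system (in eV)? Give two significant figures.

Eᵢ/kT = 0, 0.8018, 0.9908, 1.881, 2.633.
Z = Σ gᵢe^(−Eᵢ/kT) = 1·e^(−0) + 1·e^(−0.8018) + 1·e^(−0.9908) + 1·e^(−1.881) + 4·e^(−2.633) = 1.000 + 0.4485 + 0.3713 + 0.1524 + 0.2875 = 2.260.
⟨E⟩ = Σ Eᵢ gᵢe^(−Eᵢ/kT) / Z = (0·1.000 + 0.0874·0.4485 + 0.108·0.3713 + 0.205·0.1524 + 0.287·0.2875) / 2.260 = 0.085 eV.

0.085 eV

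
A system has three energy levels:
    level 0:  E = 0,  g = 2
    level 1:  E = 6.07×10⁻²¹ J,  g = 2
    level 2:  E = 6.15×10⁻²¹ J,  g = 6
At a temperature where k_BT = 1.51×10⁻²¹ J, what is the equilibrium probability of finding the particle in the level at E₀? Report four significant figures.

Eᵢ/kT = 0, 4.01987, 4.07285.
Z = Σ gᵢe^(−Eᵢ/kT) = 2·e^(−0) + 2·e^(−4.01987) + 6·e^(−4.07285) = 2.00000 + 0.0359106 + 0.102173 = 2.13808.
P₀ = g₀ e^(−E₀/kT) / Z = 2.00000/2.13808 = 0.9354.

0.9354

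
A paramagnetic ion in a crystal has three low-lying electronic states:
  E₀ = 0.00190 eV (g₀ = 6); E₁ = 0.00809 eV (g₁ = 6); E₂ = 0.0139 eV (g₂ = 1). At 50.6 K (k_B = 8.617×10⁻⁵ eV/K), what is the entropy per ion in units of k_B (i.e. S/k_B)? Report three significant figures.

2.31

k_BT = 8.617×10⁻⁵ × 50.6 K = 0.0043602 eV.
Eᵢ/kT = 0.43576, 1.8554, 3.1879.
Z = Σ gᵢe^(−Eᵢ/kT) = 6·e^(−0.43576) + 6·e^(−1.8554) + 1·e^(−3.1879) = 3.8806 + 0.93834 + 0.041258 = 4.8602.
⟨E⟩ = Σ EᵢPᵢ = 0.0031969 eV.
S/k_B = ln Z + ⟨E⟩/kT = ln(4.8602) + 0.0031969/0.0043602 = 1.5811 + 0.73320 = 2.31.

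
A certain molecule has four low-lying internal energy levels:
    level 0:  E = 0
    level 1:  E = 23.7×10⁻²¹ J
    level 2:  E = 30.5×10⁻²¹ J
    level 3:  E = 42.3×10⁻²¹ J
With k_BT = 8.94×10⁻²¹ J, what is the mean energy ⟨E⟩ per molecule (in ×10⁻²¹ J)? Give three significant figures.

2.74 ×10⁻²¹ J

Eᵢ/kT = 0, 2.6510, 3.4116, 4.7315.
Z = Σ e^(−Eᵢ/kT) = e^(−0) + e^(−2.6510) + e^(−3.4116) + e^(−4.7315) = 1.0000 + 0.070581 + 0.032988 + 0.0088132 = 1.1124.
⟨E⟩ = Σ Eᵢ e^(−Eᵢ/kT) / Z = (0·1.0000 + 23.7·0.070581 + 30.5·0.032988 + 42.3·0.0088132) / 1.1124 = 2.74 ×10⁻²¹ J.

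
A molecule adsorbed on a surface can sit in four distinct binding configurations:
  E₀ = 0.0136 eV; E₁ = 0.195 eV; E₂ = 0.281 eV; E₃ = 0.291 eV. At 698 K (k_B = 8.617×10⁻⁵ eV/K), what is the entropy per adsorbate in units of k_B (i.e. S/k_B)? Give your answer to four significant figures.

k_BT = 8.617×10⁻⁵ × 698 K = 0.0601467 eV.
Eᵢ/kT = 0.226114, 3.24207, 4.67191, 4.83817.
Z = Σ e^(−Eᵢ/kT) = e^(−0.226114) + e^(−3.24207) + e^(−4.67191) + e^(−4.83817) = 0.797627 + 0.0390829 + 0.00935439 + 0.00792154 = 0.853986.
⟨E⟩ = Σ EᵢPᵢ = 0.0274040 eV.
S/k_B = ln Z + ⟨E⟩/kT = ln(0.853986) + 0.0274040/0.0601467 = -0.157840 + 0.455619 = 0.2978.

0.2978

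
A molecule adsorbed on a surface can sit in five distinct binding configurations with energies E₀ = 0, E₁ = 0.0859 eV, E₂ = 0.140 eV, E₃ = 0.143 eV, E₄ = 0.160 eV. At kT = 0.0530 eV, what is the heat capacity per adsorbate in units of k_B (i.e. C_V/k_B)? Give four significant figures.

Eᵢ/kT = 0, 1.62075, 2.64151, 2.69811, 3.01887.
Z = Σ e^(−Eᵢ/kT) = e^(−0) + e^(−1.62075) + e^(−2.64151) + e^(−2.69811) + e^(−3.01887) = 1.00000 + 0.197750 + 0.0712536 + 0.0673327 + 0.0488564 = 1.38519.
⟨E⟩ = 0.0320590 eV, ⟨E²⟩ = 0.00395855 eV².
C_V/k_B = (⟨E²⟩ − ⟨E⟩²)/(kT)² = (0.00395855 − 0.00102778)/0.00280900 = 1.043.

1.043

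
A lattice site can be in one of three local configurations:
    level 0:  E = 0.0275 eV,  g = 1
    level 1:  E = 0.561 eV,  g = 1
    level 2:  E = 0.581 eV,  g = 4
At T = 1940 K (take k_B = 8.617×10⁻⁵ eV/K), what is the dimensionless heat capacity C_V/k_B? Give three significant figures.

1.43

k_BT = 8.617×10⁻⁵ × 1940 K = 0.16717 eV.
Eᵢ/kT = 0.16450, 3.3559, 3.4755.
Z = Σ gᵢe^(−Eᵢ/kT) = 1·e^(−0.16450) + 1·e^(−3.3559) + 4·e^(−3.4755) = 0.84832 + 0.034878 + 0.12379 = 1.0070.
⟨E⟩ = 0.11402 eV, ⟨E²⟩ = 0.053034 eV².
C_V/k_B = (⟨E²⟩ − ⟨E⟩²)/(kT)² = (0.053034 − 0.013001)/0.027946 = 1.43.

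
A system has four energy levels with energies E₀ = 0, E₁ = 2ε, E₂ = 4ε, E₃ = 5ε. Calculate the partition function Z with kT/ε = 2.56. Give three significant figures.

Z = 1.81

Eᵢ/kT = 0, 0.78125, 1.5625, 1.9531.
Z = Σ e^(−Eᵢ/kT) = e^(−0) + e^(−0.78125) + e^(−1.5625) + e^(−1.9531) = 1.0000 + 0.45783 + 0.20961 + 0.14183 = 1.8093.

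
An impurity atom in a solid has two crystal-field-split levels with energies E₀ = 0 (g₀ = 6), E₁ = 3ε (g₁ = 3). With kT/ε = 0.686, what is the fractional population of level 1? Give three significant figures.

Eᵢ/kT = 0, 4.3732.
Z = Σ gᵢe^(−Eᵢ/kT) = 6·e^(−0) + 3·e^(−4.3732) = 6.0000 + 0.037832 = 6.0378.
P₁ = g₁ e^(−E₁/kT) / Z = 0.037832/6.0378 = 0.00627.

0.00627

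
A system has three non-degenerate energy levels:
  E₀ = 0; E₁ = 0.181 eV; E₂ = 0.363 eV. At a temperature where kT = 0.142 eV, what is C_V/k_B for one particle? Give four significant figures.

0.5412

Eᵢ/kT = 0, 1.27465, 2.55634.
Z = Σ e^(−Eᵢ/kT) = e^(−0) + e^(−1.27465) + e^(−2.55634) = 1.00000 + 0.279529 + 0.0775882 = 1.35712.
⟨E⟩ = 0.0580341 eV, ⟨E²⟩ = 0.0142812 eV².
C_V/k_B = (⟨E²⟩ − ⟨E⟩²)/(kT)² = (0.0142812 − 0.00336796)/0.0201640 = 0.5412.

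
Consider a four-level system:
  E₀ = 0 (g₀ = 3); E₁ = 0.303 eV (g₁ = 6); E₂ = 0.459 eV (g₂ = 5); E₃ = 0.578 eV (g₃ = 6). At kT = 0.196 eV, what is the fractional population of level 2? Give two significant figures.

Eᵢ/kT = 0, 1.546, 2.342, 2.949.
Z = Σ gᵢe^(−Eᵢ/kT) = 3·e^(−0) + 6·e^(−1.546) + 5·e^(−2.342) + 6·e^(−2.949) = 3.000 + 1.279 + 0.4807 + 0.3144 = 5.074.
P₂ = g₂ e^(−E₂/kT) / Z = 0.4807/5.074 = 0.095.

0.095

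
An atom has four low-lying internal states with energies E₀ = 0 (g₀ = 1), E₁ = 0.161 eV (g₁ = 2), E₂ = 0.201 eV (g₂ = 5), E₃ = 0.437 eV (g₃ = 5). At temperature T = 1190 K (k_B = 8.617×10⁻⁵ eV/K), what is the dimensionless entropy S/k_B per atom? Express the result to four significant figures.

1.850

k_BT = 8.617×10⁻⁵ × 1190 K = 0.102542 eV.
Eᵢ/kT = 0, 1.57009, 1.96017, 4.26167.
Z = Σ gᵢe^(−Eᵢ/kT) = 1·e^(−0) + 2·e^(−1.57009) + 5·e^(−1.96017) + 5·e^(−4.26167) = 1.00000 + 0.416053 + 0.704172 + 0.0704937 = 2.19072.
⟨E⟩ = Σ EᵢPᵢ = 0.109247 eV.
S/k_B = ln Z + ⟨E⟩/kT = ln(2.19072) + 0.109247/0.102542 = 0.784230 + 1.06539 = 1.850.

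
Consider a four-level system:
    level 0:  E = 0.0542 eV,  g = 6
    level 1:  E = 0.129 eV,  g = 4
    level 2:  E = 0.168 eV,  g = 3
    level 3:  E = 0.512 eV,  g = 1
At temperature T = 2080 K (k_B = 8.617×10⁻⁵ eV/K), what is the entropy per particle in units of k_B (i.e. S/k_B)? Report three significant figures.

k_BT = 8.617×10⁻⁵ × 2080 K = 0.17923 eV.
Eᵢ/kT = 0.30240, 0.71975, 0.93734, 2.8567.
Z = Σ gᵢe^(−Eᵢ/kT) = 6·e^(−0.30240) + 4·e^(−0.71975) + 3·e^(−0.93734) + 1·e^(−2.8567) = 4.4343 + 1.9475 + 1.1750 + 0.057458 = 7.6143.
⟨E⟩ = Σ EᵢPᵢ = 0.094347 eV.
S/k_B = ln Z + ⟨E⟩/kT = ln(7.6143) + 0.094347/0.17923 = 2.0300 + 0.52640 = 2.56.

2.56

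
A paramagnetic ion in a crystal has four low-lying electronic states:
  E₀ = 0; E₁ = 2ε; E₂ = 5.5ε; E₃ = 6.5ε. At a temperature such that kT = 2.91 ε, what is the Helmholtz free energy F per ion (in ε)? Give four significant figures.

-1.647 ε

Eᵢ/kT = 0, 0.687285, 1.89003, 2.23368.
Z = Σ e^(−Eᵢ/kT) = e^(−0) + e^(−0.687285) + e^(−1.89003) + e^(−2.23368) = 1.00000 + 0.502940 + 0.151067 + 0.107133 = 1.76114.
F = −kT ln Z = −2.91 × ln(1.76114) = −2.91 × 0.565961 = -1.647 ε.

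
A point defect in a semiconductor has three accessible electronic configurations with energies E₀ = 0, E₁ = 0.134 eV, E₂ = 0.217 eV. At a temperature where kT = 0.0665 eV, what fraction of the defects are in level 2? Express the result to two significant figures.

0.033

Eᵢ/kT = 0, 2.015, 3.263.
Z = Σ e^(−Eᵢ/kT) = e^(−0) + e^(−2.015) + e^(−3.263) = 1.000 + 0.1333 + 0.03827 = 1.172.
P₂ = e^(−E₂/kT) / Z = 0.03827/1.172 = 0.033.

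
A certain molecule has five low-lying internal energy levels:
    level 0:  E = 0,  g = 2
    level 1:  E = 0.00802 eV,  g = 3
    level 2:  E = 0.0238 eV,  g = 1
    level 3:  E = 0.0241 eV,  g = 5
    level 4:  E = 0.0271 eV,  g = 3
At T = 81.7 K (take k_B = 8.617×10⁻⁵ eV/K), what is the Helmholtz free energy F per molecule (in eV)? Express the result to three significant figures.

-0.00824 eV

k_BT = 8.617×10⁻⁵ × 81.7 K = 0.0070401 eV.
Eᵢ/kT = 0, 1.1392, 3.3806, 3.4232, 3.8494.
Z = Σ gᵢe^(−Eᵢ/kT) = 2·e^(−0) + 3·e^(−1.1392) + 1·e^(−3.3806) + 5·e^(−3.4232) + 3·e^(−3.8494) = 2.0000 + 0.96022 + 0.034027 + 0.16304 + 0.063878 = 3.2212.
F = −kT ln Z = −0.0070401 × ln(3.2212) = −0.0070401 × 1.1698 = -0.00824 eV.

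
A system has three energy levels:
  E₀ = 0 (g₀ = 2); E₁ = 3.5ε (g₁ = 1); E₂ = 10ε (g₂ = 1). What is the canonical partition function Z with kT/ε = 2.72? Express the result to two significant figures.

Z = 2.3

Eᵢ/kT = 0, 1.287, 3.676.
Z = Σ gᵢe^(−Eᵢ/kT) = 2·e^(−0) + 1·e^(−1.287) + 1·e^(−3.676) = 2.000 + 0.2761 + 0.02532 = 2.301.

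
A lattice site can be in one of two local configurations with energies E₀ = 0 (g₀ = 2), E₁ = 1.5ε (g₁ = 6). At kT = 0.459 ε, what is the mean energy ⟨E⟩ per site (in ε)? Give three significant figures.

Eᵢ/kT = 0, 3.2680.
Z = Σ gᵢe^(−Eᵢ/kT) = 2·e^(−0) + 6·e^(−3.2680) = 2.0000 + 0.22850 = 2.2285.
⟨E⟩ = Σ Eᵢ gᵢe^(−Eᵢ/kT) / Z = (0·2.0000 + 1.5·0.22850) / 2.2285 = 0.154 ε.

0.154 ε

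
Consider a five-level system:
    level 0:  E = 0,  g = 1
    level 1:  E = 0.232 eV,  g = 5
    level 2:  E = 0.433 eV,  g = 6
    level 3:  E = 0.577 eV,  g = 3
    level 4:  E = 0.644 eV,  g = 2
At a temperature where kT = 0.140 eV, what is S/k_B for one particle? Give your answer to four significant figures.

Eᵢ/kT = 0, 1.65714, 3.09286, 4.12143, 4.60000.
Z = Σ gᵢe^(−Eᵢ/kT) = 1·e^(−0) + 5·e^(−1.65714) + 6·e^(−3.09286) + 3·e^(−4.12143) + 2·e^(−4.60000) = 1.00000 + 0.953418 + 0.272232 + 0.0486639 + 0.0201037 = 2.29442.
⟨E⟩ = Σ EᵢPᵢ = 0.165661 eV.
S/k_B = ln Z + ⟨E⟩/kT = ln(2.29442) + 0.165661/0.140 = 0.830480 + 1.18329 = 2.014.

2.014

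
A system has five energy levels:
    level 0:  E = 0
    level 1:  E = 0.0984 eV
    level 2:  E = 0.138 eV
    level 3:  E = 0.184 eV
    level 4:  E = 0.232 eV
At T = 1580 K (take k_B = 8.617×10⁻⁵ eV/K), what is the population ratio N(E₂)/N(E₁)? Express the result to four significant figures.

0.7476

k_BT = 8.617×10⁻⁵ × 1580 K = 0.136149 eV.
n₂/n₁ = exp[−(E₂−E₁)/kT] = exp(−(0.0396 eV)/(0.136149 eV)) = exp(-0.290858) = 0.7476.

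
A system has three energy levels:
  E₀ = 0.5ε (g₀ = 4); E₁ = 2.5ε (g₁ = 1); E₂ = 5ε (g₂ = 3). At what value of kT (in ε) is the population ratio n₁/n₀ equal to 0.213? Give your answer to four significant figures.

n₁/n₀ = (g₁/g₀) exp[−(E₁−E₀)/kT] = 0.213.
⇒ (E₁−E₀)/kT = ln((1/4)/0.213) = ln(1.17371) = 0.160170.
kT = 2.0ε / 0.160170 = 12.49 ε.

12.49 ε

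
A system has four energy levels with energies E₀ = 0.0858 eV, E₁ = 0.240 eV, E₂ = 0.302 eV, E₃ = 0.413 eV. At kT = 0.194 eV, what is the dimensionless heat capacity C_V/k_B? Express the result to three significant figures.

Eᵢ/kT = 0.44227, 1.2371, 1.5567, 2.1289.
Z = Σ e^(−Eᵢ/kT) = e^(−0.44227) + e^(−1.2371) + e^(−1.5567) + e^(−2.1289) = 0.64258 + 0.29022 + 0.21083 + 0.11897 = 1.2626.
⟨E⟩ = 0.18818 eV, ⟨E²⟩ = 0.048288 eV².
C_V/k_B = (⟨E²⟩ − ⟨E⟩²)/(kT)² = (0.048288 − 0.035412)/0.037636 = 0.342.

0.342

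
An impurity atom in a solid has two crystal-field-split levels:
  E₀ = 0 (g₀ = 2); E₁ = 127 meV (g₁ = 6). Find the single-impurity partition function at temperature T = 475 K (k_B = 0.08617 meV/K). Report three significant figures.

k_BT = 0.08617 × 475 K = 40.931 meV.
Eᵢ/kT = 0, 3.1028.
Z = Σ gᵢe^(−Eᵢ/kT) = 2·e^(−0) + 6·e^(−3.1028) = 2.0000 + 0.26954 = 2.2695.

Z = 2.27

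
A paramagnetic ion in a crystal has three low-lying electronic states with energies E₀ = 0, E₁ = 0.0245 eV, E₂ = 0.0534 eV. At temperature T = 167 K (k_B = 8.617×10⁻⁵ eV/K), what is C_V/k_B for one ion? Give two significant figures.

0.61

k_BT = 8.617×10⁻⁵ × 167 K = 0.01439 eV.
Eᵢ/kT = 0, 1.703, 3.711.
Z = Σ e^(−Eᵢ/kT) = e^(−0) + e^(−1.703) + e^(−3.711) = 1.000 + 0.1821 + 0.02445 = 1.207.
⟨E⟩ = 0.004778 eV, ⟨E²⟩ = 0.0001483 eV².
C_V/k_B = (⟨E²⟩ − ⟨E⟩²)/(kT)² = (0.0001483 − 0.00002283)/0.0002071 = 0.61.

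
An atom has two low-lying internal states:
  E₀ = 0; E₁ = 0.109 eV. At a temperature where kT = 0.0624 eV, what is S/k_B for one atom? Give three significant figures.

0.420

Eᵢ/kT = 0, 1.7468.
Z = Σ e^(−Eᵢ/kT) = e^(−0) + e^(−1.7468) = 1.0000 + 0.17433 = 1.1743.
⟨E⟩ = Σ EᵢPᵢ = 0.016182 eV.
S/k_B = ln Z + ⟨E⟩/kT = ln(1.1743) + 0.016182/0.0624 = 0.16067 + 0.25933 = 0.420.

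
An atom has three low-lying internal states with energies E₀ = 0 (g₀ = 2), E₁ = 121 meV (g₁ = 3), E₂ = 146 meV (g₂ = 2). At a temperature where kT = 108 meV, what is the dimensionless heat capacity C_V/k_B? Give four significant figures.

Eᵢ/kT = 0, 1.12037, 1.35185.
Z = Σ gᵢe^(−Eᵢ/kT) = 2·e^(−0) + 3·e^(−1.12037) + 2·e^(−1.35185) = 2.00000 + 0.978477 + 0.517522 = 3.49600.
⟨E⟩ = 55.4788 meV, ⟨E²⟩ = 7253.26 meV².
C_V/k_B = (⟨E²⟩ − ⟨E⟩²)/(kT)² = (7253.26 − 3077.90)/11664.0 = 0.3580.

0.3580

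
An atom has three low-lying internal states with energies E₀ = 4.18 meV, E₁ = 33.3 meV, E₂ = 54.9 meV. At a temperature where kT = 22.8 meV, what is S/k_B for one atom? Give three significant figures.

Eᵢ/kT = 0.18333, 1.4605, 2.4079.
Z = Σ e^(−Eᵢ/kT) = e^(−0.18333) + e^(−1.4605) + e^(−2.4079) = 0.83249 + 0.23212 + 0.090004 = 1.1546.
⟨E⟩ = Σ EᵢPᵢ = 13.988 meV.
S/k_B = ln Z + ⟨E⟩/kT = ln(1.1546) + 13.988/22.8 = 0.14375 + 0.61351 = 0.757.

0.757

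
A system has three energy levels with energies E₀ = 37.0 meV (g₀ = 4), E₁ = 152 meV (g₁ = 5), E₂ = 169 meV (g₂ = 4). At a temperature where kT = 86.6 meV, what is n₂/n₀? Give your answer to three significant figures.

0.218

n₂/n₀ = (g₂/g₀) exp[−(E₂−E₀)/kT] = (4/4) × exp(−(132.0 meV)/(86.6 meV)) = (4/4) × exp(-1.5242) = 0.218.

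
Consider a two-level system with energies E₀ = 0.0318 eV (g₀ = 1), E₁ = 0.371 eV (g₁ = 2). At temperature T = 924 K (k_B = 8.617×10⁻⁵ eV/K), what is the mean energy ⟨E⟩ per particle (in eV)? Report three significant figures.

0.0411 eV

k_BT = 8.617×10⁻⁵ × 924 K = 0.079621 eV.
Eᵢ/kT = 0.39939, 4.6596.
Z = Σ gᵢe^(−Eᵢ/kT) = 1·e^(−0.39939) + 2·e^(−4.6596) = 0.67073 + 0.018940 = 0.68967.
⟨E⟩ = Σ Eᵢ gᵢe^(−Eᵢ/kT) / Z = (0.0318·0.67073 + 0.371·0.018940) / 0.68967 = 0.0411 eV.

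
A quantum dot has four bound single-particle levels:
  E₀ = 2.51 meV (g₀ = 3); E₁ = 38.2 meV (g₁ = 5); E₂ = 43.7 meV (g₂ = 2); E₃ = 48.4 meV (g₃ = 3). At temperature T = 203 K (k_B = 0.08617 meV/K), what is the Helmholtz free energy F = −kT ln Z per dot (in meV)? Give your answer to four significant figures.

-21.99 meV

k_BT = 0.08617 × 203 K = 17.4925 meV.
Eᵢ/kT = 0.143490, 2.18379, 2.49821, 2.76690.
Z = Σ gᵢe^(−Eᵢ/kT) = 3·e^(−0.143490) + 5·e^(−2.18379) + 2·e^(−2.49821) + 3·e^(−2.76690) = 2.59899 + 0.563070 + 0.164464 + 0.188570 = 3.51509.
F = −kT ln Z = −17.4925 × ln(3.51509) = −17.4925 × 1.25707 = -21.99 meV.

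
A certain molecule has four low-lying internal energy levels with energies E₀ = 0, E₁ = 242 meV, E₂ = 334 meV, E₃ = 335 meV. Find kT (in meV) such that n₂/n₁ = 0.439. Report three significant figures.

n₂/n₁ = exp[−(E₂−E₁)/kT] = 0.439.
⇒ (E₂−E₁)/kT = ln(1/0.439) = ln(2.2779) = 0.82325.
kT = 92 meV / 0.82325 = 112 meV.

112 meV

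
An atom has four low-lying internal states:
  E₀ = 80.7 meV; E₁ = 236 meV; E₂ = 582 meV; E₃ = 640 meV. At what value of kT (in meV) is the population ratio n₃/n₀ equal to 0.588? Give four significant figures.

1053 meV

n₃/n₀ = exp[−(E₃−E₀)/kT] = 0.588.
⇒ (E₃−E₀)/kT = ln(1/0.588) = ln(1.70068) = 0.531028.
kT = 559.3 meV / 0.531028 = 1053 meV.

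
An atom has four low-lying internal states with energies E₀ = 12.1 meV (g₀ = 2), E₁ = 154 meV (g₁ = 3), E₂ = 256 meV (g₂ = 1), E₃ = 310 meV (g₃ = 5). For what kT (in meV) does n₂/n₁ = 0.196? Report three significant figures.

192 meV

n₂/n₁ = (g₂/g₁) exp[−(E₂−E₁)/kT] = 0.196.
⇒ (E₂−E₁)/kT = ln((1/3)/0.196) = ln(1.7007) = 0.53104.
kT = 102 meV / 0.53104 = 192 meV.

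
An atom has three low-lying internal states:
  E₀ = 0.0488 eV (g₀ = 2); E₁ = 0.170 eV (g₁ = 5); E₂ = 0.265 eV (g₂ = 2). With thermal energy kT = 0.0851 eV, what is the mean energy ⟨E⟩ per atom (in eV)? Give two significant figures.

Eᵢ/kT = 0.5734, 1.998, 3.114.
Z = Σ gᵢe^(−Eᵢ/kT) = 2·e^(−0.5734) + 5·e^(−1.998) + 2·e^(−3.114) = 1.127 + 0.6780 + 0.08885 = 1.894.
⟨E⟩ = Σ Eᵢ gᵢe^(−Eᵢ/kT) / Z = (0.0488·1.127 + 0.170·0.6780 + 0.265·0.08885) / 1.894 = 0.10 eV.

0.10 eV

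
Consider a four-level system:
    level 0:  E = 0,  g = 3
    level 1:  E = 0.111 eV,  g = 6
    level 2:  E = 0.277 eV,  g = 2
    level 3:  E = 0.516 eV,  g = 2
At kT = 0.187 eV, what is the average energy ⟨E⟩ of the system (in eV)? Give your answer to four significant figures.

0.08109 eV

Eᵢ/kT = 0, 0.593583, 1.48128, 2.75936.
Z = Σ gᵢe^(−Eᵢ/kT) = 3·e^(−0) + 6·e^(−0.593583) + 2·e^(−1.48128) + 2·e^(−2.75936) = 3.00000 + 3.31407 + 0.454693 + 0.126665 = 6.89543.
⟨E⟩ = Σ Eᵢ gᵢe^(−Eᵢ/kT) / Z = (0·3.00000 + 0.111·3.31407 + 0.277·0.454693 + 0.516·0.126665) / 6.89543 = 0.08109 eV.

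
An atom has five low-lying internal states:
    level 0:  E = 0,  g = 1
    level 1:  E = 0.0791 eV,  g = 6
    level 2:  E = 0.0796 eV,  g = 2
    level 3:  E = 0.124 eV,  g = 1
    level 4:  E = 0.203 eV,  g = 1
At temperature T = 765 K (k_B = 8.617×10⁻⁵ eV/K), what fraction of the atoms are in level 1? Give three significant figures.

k_BT = 8.617×10⁻⁵ × 765 K = 0.065920 eV.
Eᵢ/kT = 0, 1.1999, 1.2075, 1.8811, 3.0795.
Z = Σ gᵢe^(−Eᵢ/kT) = 1·e^(−0) + 6·e^(−1.1999) + 2·e^(−1.2075) + 1·e^(−1.8811) + 1·e^(−3.0795) = 1.0000 + 1.8073 + 0.59789 + 0.15242 + 0.045982 = 3.6036.
P₁ = g₁ e^(−E₁/kT) / Z = 1.8073/3.6036 = 0.502.

0.502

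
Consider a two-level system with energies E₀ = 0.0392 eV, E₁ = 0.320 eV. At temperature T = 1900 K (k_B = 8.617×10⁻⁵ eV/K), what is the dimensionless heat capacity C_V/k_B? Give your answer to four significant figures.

0.3802

k_BT = 8.617×10⁻⁵ × 1900 K = 0.163723 eV.
Eᵢ/kT = 0.239429, 1.95452.
Z = Σ e^(−Eᵢ/kT) = e^(−0.239429) + e^(−1.95452) = 0.787077 + 0.141632 = 0.928709.
⟨E⟩ = 0.0820232 eV, ⟨E²⟩ = 0.0169187 eV².
C_V/k_B = (⟨E²⟩ − ⟨E⟩²)/(kT)² = (0.0169187 − 0.00672781)/0.0268052 = 0.3802.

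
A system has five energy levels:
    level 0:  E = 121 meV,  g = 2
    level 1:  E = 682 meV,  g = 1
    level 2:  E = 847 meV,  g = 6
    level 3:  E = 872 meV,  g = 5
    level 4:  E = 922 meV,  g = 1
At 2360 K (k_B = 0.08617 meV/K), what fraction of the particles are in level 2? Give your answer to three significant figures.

k_BT = 0.08617 × 2360 K = 203.36 meV.
Eᵢ/kT = 0.59500, 3.3537, 4.1650, 4.2880, 4.5338.
Z = Σ gᵢe^(−Eᵢ/kT) = 2·e^(−0.59500) + 1·e^(−3.3537) + 6·e^(−4.1650) + 5·e^(−4.2880) + 1·e^(−4.5338) = 1.1031 + 0.034955 + 0.093178 + 0.068662 + 0.010740 = 1.3106.
P₂ = g₂ e^(−E₂/kT) / Z = 0.093178/1.3106 = 0.0711.

0.0711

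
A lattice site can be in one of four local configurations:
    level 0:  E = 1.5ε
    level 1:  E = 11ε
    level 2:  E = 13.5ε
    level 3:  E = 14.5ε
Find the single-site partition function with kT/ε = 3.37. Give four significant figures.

Z = 0.7107

Eᵢ/kT = 0.445104, 3.26409, 4.00593, 4.30267.
Z = Σ e^(−Eᵢ/kT) = e^(−0.445104) + e^(−3.26409) + e^(−4.00593) + e^(−4.30267) = 0.640758 + 0.0382317 + 0.0182073 + 0.0135324 = 0.710729.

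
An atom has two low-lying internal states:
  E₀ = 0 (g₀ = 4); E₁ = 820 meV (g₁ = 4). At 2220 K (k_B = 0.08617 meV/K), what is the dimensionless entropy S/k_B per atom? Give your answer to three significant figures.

k_BT = 0.08617 × 2220 K = 191.30 meV.
Eᵢ/kT = 0, 4.2865.
Z = Σ gᵢe^(−Eᵢ/kT) = 4·e^(−0) + 4·e^(−4.2865) = 4.0000 + 0.055012 = 4.0550.
⟨E⟩ = Σ EᵢPᵢ = 11.124 meV.
S/k_B = ln Z + ⟨E⟩/kT = ln(4.0550) + 11.124/191.30 = 1.4000 + 0.058150 = 1.46.

1.46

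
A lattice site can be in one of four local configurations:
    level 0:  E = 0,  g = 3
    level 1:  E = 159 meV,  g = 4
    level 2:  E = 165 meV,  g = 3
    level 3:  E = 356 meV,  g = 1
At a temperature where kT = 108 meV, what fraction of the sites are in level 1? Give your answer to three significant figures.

Eᵢ/kT = 0, 1.4722, 1.5278, 3.2963.
Z = Σ gᵢe^(−Eᵢ/kT) = 3·e^(−0) + 4·e^(−1.4722) + 3·e^(−1.5278) + 1·e^(−3.2963) = 3.0000 + 0.91768 + 0.65104 + 0.037020 = 4.6057.
P₁ = g₁ e^(−E₁/kT) / Z = 0.91768/4.6057 = 0.199.

0.199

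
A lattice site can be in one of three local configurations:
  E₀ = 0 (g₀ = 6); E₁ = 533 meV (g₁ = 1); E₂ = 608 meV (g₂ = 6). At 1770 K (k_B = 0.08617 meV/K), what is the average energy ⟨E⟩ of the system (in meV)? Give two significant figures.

14 meV

k_BT = 0.08617 × 1770 K = 152.5 meV.
Eᵢ/kT = 0, 3.495, 3.987.
Z = Σ gᵢe^(−Eᵢ/kT) = 6·e^(−0) + 1·e^(−3.495) + 6·e^(−3.987) = 6.000 + 0.03035 + 0.1113 = 6.142.
⟨E⟩ = Σ Eᵢ gᵢe^(−Eᵢ/kT) / Z = (0·6.000 + 533·0.03035 + 608·0.1113) / 6.142 = 14 meV.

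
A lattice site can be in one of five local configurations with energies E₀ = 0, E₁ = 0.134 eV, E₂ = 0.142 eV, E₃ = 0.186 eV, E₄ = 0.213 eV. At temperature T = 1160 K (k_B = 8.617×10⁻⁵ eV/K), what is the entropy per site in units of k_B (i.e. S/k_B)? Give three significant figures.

k_BT = 8.617×10⁻⁵ × 1160 K = 0.099957 eV.
Eᵢ/kT = 0, 1.3406, 1.4206, 1.8608, 2.1309.
Z = Σ e^(−Eᵢ/kT) = e^(−0) + e^(−1.3406) + e^(−1.4206) + e^(−1.8608) + e^(−2.1309) = 1.0000 + 0.26169 + 0.24157 + 0.15555 + 0.11873 = 1.7775.
⟨E⟩ = Σ EᵢPᵢ = 0.069531 eV.
S/k_B = ln Z + ⟨E⟩/kT = ln(1.7775) + 0.069531/0.099957 = 0.57521 + 0.69561 = 1.27.

1.27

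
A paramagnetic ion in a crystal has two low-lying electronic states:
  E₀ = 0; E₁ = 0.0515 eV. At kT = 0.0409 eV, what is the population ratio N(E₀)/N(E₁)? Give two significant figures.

3.5

n₀/n₁ = exp[−(E₀−E₁)/kT] = exp(−(-0.0515 eV)/(0.0409 eV)) = exp(1.259) = 3.5.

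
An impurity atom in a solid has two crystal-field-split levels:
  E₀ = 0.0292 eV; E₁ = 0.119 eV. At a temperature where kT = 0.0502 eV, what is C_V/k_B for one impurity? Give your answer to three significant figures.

Eᵢ/kT = 0.58167, 2.3705.
Z = Σ e^(−Eᵢ/kT) = e^(−0.58167) + e^(−2.3705) = 0.55896 + 0.093434 = 0.65239.
⟨E⟩ = 0.042061 eV, ⟨E²⟩ = 0.0027586 eV².
C_V/k_B = (⟨E²⟩ − ⟨E⟩²)/(kT)² = (0.0027586 − 0.0017691)/0.0025200 = 0.393.

0.393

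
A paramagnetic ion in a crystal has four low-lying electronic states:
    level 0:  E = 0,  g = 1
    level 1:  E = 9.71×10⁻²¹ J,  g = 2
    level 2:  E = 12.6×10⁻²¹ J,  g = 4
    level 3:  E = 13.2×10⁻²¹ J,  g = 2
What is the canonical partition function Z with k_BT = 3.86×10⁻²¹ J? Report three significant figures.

Z = 1.38

Eᵢ/kT = 0, 2.5155, 3.2642, 3.4197.
Z = Σ gᵢe^(−Eᵢ/kT) = 1·e^(−0) + 2·e^(−2.5155) + 4·e^(−3.2642) + 2·e^(−3.4197) = 1.0000 + 0.16164 + 0.15291 + 0.065445 = 1.3800.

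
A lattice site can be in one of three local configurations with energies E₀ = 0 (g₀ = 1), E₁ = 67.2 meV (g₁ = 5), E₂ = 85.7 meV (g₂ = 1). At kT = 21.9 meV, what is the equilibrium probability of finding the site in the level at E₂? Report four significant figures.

0.01595

Eᵢ/kT = 0, 3.06849, 3.91324.
Z = Σ gᵢe^(−Eᵢ/kT) = 1·e^(−0) + 5·e^(−3.06849) + 1·e^(−3.91324) = 1.00000 + 0.232457 + 0.0199757 = 1.25243.
P₂ = g₂ e^(−E₂/kT) / Z = 0.0199757/1.25243 = 0.01595.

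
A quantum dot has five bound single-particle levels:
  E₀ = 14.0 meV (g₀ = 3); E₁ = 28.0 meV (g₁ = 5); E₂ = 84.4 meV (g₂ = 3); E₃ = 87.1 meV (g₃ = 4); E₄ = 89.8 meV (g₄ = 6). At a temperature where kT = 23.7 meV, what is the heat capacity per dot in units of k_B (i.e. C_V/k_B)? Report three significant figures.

0.741

Eᵢ/kT = 0.59072, 1.1814, 3.5612, 3.6751, 3.7890.
Z = Σ gᵢe^(−Eᵢ/kT) = 3·e^(−0.59072) + 5·e^(−1.1814) + 3·e^(−3.5612) + 4·e^(−3.6751) + 6·e^(−3.7890) = 1.6618 + 1.5342 + 0.085214 + 0.10139 + 0.13571 = 3.5183.
⟨E⟩ = 26.840 meV, ⟨E²⟩ = 1136.7 meV².
C_V/k_B = (⟨E²⟩ − ⟨E⟩²)/(kT)² = (1136.7 − 720.39)/561.69 = 0.741.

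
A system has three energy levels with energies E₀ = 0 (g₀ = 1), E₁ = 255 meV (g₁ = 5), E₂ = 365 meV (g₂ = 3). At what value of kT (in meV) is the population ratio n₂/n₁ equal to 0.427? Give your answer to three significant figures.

n₂/n₁ = (g₂/g₁) exp[−(E₂−E₁)/kT] = 0.427.
⇒ (E₂−E₁)/kT = ln((3/5)/0.427) = ln(1.4052) = 0.34018.
kT = 110 meV / 0.34018 = 323 meV.

323 meV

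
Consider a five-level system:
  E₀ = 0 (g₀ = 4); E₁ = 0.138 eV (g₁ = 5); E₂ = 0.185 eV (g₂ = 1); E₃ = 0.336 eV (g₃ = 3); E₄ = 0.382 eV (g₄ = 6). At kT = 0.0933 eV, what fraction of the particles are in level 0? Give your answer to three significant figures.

Eᵢ/kT = 0, 1.4791, 1.9829, 3.6013, 4.0943.
Z = Σ gᵢe^(−Eᵢ/kT) = 4·e^(−0) + 5·e^(−1.4791) + 1·e^(−1.9829) + 3·e^(−3.6013) + 6·e^(−4.0943) = 4.0000 + 1.1392 + 0.13767 + 0.081865 + 0.10000 = 5.4587.
P₀ = g₀ e^(−E₀/kT) / Z = 4.0000/5.4587 = 0.733.

0.733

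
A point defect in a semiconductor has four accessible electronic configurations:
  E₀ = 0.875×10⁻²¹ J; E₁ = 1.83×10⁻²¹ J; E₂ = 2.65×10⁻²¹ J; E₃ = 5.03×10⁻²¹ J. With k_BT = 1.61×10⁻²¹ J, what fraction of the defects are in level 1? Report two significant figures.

0.28

Eᵢ/kT = 0.5435, 1.137, 1.646, 3.124.
Z = Σ e^(−Eᵢ/kT) = e^(−0.5435) + e^(−1.137) + e^(−1.646) + e^(−3.124) = 0.5807 + 0.3208 + 0.1928 + 0.04398 = 1.138.
P₁ = e^(−E₁/kT) / Z = 0.3208/1.138 = 0.28.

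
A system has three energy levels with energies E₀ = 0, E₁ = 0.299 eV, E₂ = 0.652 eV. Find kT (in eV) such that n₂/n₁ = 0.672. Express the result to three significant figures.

n₂/n₁ = exp[−(E₂−E₁)/kT] = 0.672.
⇒ (E₂−E₁)/kT = ln(1/0.672) = ln(1.4881) = 0.39750.
kT = 0.353 eV / 0.39750 = 0.888 eV.

0.888 eV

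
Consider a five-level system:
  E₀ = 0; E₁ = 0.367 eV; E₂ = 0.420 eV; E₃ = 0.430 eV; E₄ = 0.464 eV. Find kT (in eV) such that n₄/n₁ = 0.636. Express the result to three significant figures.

0.214 eV

n₄/n₁ = exp[−(E₄−E₁)/kT] = 0.636.
⇒ (E₄−E₁)/kT = ln(1/0.636) = ln(1.5723) = 0.45254.
kT = 0.097 eV / 0.45254 = 0.214 eV.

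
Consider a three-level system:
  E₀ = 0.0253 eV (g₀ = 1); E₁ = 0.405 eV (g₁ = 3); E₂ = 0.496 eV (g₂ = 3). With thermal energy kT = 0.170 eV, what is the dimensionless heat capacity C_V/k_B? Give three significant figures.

1.34

Eᵢ/kT = 0.14882, 2.3824, 2.9176.
Z = Σ gᵢe^(−Eᵢ/kT) = 1·e^(−0.14882) + 3·e^(−2.3824) + 3·e^(−2.9176) = 0.86172 + 0.27699 + 0.16219 = 1.3009.
⟨E⟩ = 0.16483 eV, ⟨E²⟩ = 0.066021 eV².
C_V/k_B = (⟨E²⟩ − ⟨E⟩²)/(kT)² = (0.066021 − 0.027169)/0.028900 = 1.34.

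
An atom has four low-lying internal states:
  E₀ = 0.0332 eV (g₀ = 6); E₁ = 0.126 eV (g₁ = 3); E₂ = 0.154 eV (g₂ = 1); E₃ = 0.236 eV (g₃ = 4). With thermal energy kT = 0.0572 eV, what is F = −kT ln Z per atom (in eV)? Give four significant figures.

-0.07669 eV

Eᵢ/kT = 0.580420, 2.20280, 2.69231, 4.12587.
Z = Σ gᵢe^(−Eᵢ/kT) = 6·e^(−0.580420) + 3·e^(−2.20280) + 1·e^(−2.69231) + 4·e^(−4.12587) = 3.35798 + 0.331480 + 0.0677243 + 0.0645978 = 3.82178.
F = −kT ln Z = −0.0572 × ln(3.82178) = −0.0572 × 1.34072 = -0.07669 eV.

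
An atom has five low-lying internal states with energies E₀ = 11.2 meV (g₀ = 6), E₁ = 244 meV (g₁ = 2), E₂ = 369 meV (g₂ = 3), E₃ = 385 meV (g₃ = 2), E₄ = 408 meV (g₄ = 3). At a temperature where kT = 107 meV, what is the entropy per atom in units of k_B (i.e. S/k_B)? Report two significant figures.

2.1

Eᵢ/kT = 0.1047, 2.280, 3.449, 3.598, 3.813.
Z = Σ gᵢe^(−Eᵢ/kT) = 6·e^(−0.1047) + 2·e^(−2.280) + 3·e^(−3.449) + 2·e^(−3.598) + 3·e^(−3.813) = 5.404 + 0.2046 + 0.09533 + 0.05476 + 0.06625 = 5.825.
⟨E⟩ = Σ EᵢPᵢ = 33.26 meV.
S/k_B = ln Z + ⟨E⟩/kT = ln(5.825) + 33.26/107 = 1.762 + 0.3108 = 2.1.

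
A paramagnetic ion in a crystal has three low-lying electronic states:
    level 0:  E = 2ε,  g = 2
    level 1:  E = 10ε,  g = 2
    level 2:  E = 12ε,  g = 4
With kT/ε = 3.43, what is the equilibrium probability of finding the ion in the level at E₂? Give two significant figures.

0.090

Eᵢ/kT = 0.5831, 2.915, 3.499.
Z = Σ gᵢe^(−Eᵢ/kT) = 2·e^(−0.5831) + 2·e^(−2.915) + 4·e^(−3.499) = 1.116 + 0.1084 + 0.1209 = 1.345.
P₂ = g₂ e^(−E₂/kT) / Z = 0.1209/1.345 = 0.090.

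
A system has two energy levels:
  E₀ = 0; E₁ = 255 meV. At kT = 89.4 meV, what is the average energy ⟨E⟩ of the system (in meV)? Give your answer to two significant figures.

Eᵢ/kT = 0, 2.852.
Z = Σ e^(−Eᵢ/kT) = e^(−0) + e^(−2.852) = 1.000 + 0.05773 = 1.058.
⟨E⟩ = Σ Eᵢ e^(−Eᵢ/kT) / Z = (0·1.000 + 255·0.05773) / 1.058 = 14 meV.

14 meV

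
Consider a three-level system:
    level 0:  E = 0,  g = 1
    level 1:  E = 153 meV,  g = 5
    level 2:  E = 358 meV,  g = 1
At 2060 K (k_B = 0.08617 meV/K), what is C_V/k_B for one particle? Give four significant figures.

0.2360

k_BT = 0.08617 × 2060 K = 177.510 meV.
Eᵢ/kT = 0, 0.861923, 2.01679.
Z = Σ gᵢe^(−Eᵢ/kT) = 1·e^(−0) + 5·e^(−0.861923) + 1·e^(−2.01679) = 1.00000 + 2.11175 + 0.133082 = 3.24483.
⟨E⟩ = 114.256 meV, ⟨E²⟩ = 20491.1 meV².
C_V/k_B = (⟨E²⟩ − ⟨E⟩²)/(kT)² = (20491.1 − 13054.4)/31509.8 = 0.2360.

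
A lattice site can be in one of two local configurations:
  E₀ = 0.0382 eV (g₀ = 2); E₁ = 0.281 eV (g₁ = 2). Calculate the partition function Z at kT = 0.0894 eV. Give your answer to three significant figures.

Eᵢ/kT = 0.42729, 3.1432.
Z = Σ gᵢe^(−Eᵢ/kT) = 2·e^(−0.42729) + 2·e^(−3.1432) = 1.3045 + 0.086289 = 1.3908.

Z = 1.39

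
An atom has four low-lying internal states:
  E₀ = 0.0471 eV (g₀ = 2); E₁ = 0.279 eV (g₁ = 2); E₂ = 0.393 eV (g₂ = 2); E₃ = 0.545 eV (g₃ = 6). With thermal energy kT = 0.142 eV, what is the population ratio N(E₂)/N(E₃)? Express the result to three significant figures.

0.972

n₂/n₃ = (g₂/g₃) exp[−(E₂−E₃)/kT] = (2/6) × exp(−(-0.152 eV)/(0.142 eV)) = (2/6) × exp(1.0704) = 0.972.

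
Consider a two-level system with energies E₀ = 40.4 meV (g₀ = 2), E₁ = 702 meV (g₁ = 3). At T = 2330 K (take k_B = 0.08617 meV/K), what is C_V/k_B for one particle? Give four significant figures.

k_BT = 0.08617 × 2330 K = 200.776 meV.
Eᵢ/kT = 0.201219, 3.49643.
Z = Σ gᵢe^(−Eᵢ/kT) = 2·e^(−0.201219) + 3·e^(−3.49643) = 1.63547 + 0.0909161 = 1.72639.
⟨E⟩ = 75.2415 meV, ⟨E²⟩ = 27498.5 meV².
C_V/k_B = (⟨E²⟩ − ⟨E⟩²)/(kT)² = (27498.5 − 5661.28)/40311.0 = 0.5417.

0.5417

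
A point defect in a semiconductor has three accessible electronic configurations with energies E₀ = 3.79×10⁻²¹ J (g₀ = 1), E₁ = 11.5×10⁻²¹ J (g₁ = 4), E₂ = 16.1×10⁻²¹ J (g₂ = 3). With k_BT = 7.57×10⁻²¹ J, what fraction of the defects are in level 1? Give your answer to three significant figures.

0.476

Eᵢ/kT = 0.50066, 1.5192, 2.1268.
Z = Σ gᵢe^(−Eᵢ/kT) = 1·e^(−0.50066) + 4·e^(−1.5192) + 3·e^(−2.1268) = 0.60613 + 0.87555 + 0.35765 = 1.8393.
P₁ = g₁ e^(−E₁/kT) / Z = 0.87555/1.8393 = 0.476.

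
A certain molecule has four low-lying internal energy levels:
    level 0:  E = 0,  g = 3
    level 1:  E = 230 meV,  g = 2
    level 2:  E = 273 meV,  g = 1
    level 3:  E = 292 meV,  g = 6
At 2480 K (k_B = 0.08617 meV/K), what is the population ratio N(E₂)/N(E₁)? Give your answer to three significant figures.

0.409

k_BT = 0.08617 × 2480 K = 213.70 meV.
n₂/n₁ = (g₂/g₁) exp[−(E₂−E₁)/kT] = (1/2) × exp(−(43 meV)/(213.70 meV)) = (1/2) × exp(-0.20122) = 0.409.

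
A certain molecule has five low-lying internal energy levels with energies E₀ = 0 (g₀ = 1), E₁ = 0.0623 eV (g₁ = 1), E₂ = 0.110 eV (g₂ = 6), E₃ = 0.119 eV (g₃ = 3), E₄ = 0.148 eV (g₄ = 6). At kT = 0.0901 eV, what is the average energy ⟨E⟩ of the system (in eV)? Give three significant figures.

Eᵢ/kT = 0, 0.69145, 1.2209, 1.3208, 1.6426.
Z = Σ gᵢe^(−Eᵢ/kT) = 1·e^(−0) + 1·e^(−0.69145) + 6·e^(−1.2209) + 3·e^(−1.3208) + 6·e^(−1.6426) = 1.0000 + 0.50085 + 1.7698 + 0.80077 + 1.1609 = 5.2323.
⟨E⟩ = Σ Eᵢ gᵢe^(−Eᵢ/kT) / Z = (0·1.0000 + 0.0623·0.50085 + 0.110·1.7698 + 0.119·0.80077 + 0.148·1.1609) / 5.2323 = 0.0942 eV.

0.0942 eV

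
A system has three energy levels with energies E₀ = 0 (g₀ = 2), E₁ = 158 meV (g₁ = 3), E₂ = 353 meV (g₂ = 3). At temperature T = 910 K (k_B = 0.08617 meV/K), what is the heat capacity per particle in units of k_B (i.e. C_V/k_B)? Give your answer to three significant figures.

0.790

k_BT = 0.08617 × 910 K = 78.415 meV.
Eᵢ/kT = 0, 2.0149, 4.5017.
Z = Σ gᵢe^(−Eᵢ/kT) = 2·e^(−0) + 3·e^(−2.0149) + 3·e^(−4.5017) = 2.0000 + 0.40000 + 0.033270 = 2.4333.
⟨E⟩ = 30.799 meV, ⟨E²⟩ = 5807.5 meV².
C_V/k_B = (⟨E²⟩ − ⟨E⟩²)/(kT)² = (5807.5 − 948.58)/6148.9 = 0.790.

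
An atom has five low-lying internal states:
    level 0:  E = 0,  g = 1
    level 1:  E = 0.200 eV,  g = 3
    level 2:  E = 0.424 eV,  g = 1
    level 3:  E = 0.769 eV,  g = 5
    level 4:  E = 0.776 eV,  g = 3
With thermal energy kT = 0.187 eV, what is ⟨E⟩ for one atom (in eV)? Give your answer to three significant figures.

0.154 eV

Eᵢ/kT = 0, 1.0695, 2.2674, 4.1123, 4.1497.
Z = Σ gᵢe^(−Eᵢ/kT) = 1·e^(−0) + 3·e^(−1.0695) + 1·e^(−2.2674) + 5·e^(−4.1123) + 3·e^(−4.1497) = 1.0000 + 1.0295 + 0.10358 + 0.081850 + 0.047307 = 2.2622.
⟨E⟩ = Σ Eᵢ gᵢe^(−Eᵢ/kT) / Z = (0·1.0000 + 0.200·1.0295 + 0.424·0.10358 + 0.769·0.081850 + 0.776·0.047307) / 2.2622 = 0.154 eV.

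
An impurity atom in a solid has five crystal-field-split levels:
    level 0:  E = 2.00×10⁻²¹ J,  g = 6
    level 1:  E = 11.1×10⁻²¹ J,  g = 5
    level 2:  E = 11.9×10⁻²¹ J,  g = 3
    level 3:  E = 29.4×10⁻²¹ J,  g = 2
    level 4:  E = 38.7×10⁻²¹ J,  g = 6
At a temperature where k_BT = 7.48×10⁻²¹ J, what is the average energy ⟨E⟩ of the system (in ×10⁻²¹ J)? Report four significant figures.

4.916 ×10⁻²¹ J

Eᵢ/kT = 0.267380, 1.48396, 1.59091, 3.93048, 5.17380.
Z = Σ gᵢe^(−Eᵢ/kT) = 6·e^(−0.267380) + 5·e^(−1.48396) + 3·e^(−1.59091) + 2·e^(−3.93048) + 6·e^(−5.17380) = 4.59229 + 1.13369 + 0.611220 + 0.0392685 + 0.0339781 = 6.41045.
⟨E⟩ = Σ Eᵢ gᵢe^(−Eᵢ/kT) / Z = (2.00·4.59229 + 11.1·1.13369 + 11.9·0.611220 + 29.4·0.0392685 + 38.7·0.0339781) / 6.41045 = 4.916 ×10⁻²¹ J.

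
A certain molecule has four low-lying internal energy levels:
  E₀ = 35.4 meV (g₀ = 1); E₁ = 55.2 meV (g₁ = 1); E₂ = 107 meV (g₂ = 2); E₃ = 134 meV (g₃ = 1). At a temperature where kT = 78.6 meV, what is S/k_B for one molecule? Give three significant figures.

Eᵢ/kT = 0.45038, 0.70229, 1.3613, 1.7048.
Z = Σ gᵢe^(−Eᵢ/kT) = 1·e^(−0.45038) + 1·e^(−0.70229) + 2·e^(−1.3613) + 1·e^(−1.7048) = 0.63739 + 0.49545 + 0.51265 + 0.18181 = 1.8273.
⟨E⟩ = Σ EᵢPᵢ = 70.666 meV.
S/k_B = ln Z + ⟨E⟩/kT = ln(1.8273) + 70.666/78.6 = 0.60284 + 0.89906 = 1.50.

1.50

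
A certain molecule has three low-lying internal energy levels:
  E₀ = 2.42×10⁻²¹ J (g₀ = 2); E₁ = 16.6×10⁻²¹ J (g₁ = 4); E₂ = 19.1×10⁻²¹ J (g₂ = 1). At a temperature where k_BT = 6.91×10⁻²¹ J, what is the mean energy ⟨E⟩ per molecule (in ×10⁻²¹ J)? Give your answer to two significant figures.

5.8 ×10⁻²¹ J

Eᵢ/kT = 0.3502, 2.402, 2.764.
Z = Σ gᵢe^(−Eᵢ/kT) = 2·e^(−0.3502) + 4·e^(−2.402) + 1·e^(−2.764) = 1.409 + 0.3621 + 0.06304 = 1.834.
⟨E⟩ = Σ Eᵢ gᵢe^(−Eᵢ/kT) / Z = (2.42·1.409 + 16.6·0.3621 + 19.1·0.06304) / 1.834 = 5.8 ×10⁻²¹ J.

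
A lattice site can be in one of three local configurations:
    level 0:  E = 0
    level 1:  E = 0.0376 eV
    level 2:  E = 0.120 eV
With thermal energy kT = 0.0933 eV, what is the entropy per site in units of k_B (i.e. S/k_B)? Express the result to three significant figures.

0.986

Eᵢ/kT = 0, 0.40300, 1.2862.
Z = Σ e^(−Eᵢ/kT) = e^(−0) + e^(−0.40300) + e^(−1.2862) = 1.0000 + 0.66831 + 0.27632 = 1.9446.
⟨E⟩ = Σ EᵢPᵢ = 0.029974 eV.
S/k_B = ln Z + ⟨E⟩/kT = ln(1.9446) + 0.029974/0.0933 = 0.66506 + 0.32126 = 0.986.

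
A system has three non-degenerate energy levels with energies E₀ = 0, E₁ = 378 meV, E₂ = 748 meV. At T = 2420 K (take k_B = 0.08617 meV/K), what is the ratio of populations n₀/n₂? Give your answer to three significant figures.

36.1

k_BT = 0.08617 × 2420 K = 208.53 meV.
n₀/n₂ = exp[−(E₀−E₂)/kT] = exp(−(-748 meV)/(208.53 meV)) = exp(3.5870) = 36.1.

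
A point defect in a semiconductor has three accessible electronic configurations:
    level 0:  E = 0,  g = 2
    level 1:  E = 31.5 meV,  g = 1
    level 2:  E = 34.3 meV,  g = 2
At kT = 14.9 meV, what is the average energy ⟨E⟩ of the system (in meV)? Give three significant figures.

4.60 meV

Eᵢ/kT = 0, 2.1141, 2.3020.
Z = Σ gᵢe^(−Eᵢ/kT) = 2·e^(−0) + 1·e^(−2.1141) + 2·e^(−2.3020) = 2.0000 + 0.12074 + 0.20012 = 2.3209.
⟨E⟩ = Σ Eᵢ gᵢe^(−Eᵢ/kT) / Z = (0·2.0000 + 31.5·0.12074 + 34.3·0.20012) / 2.3209 = 4.60 meV.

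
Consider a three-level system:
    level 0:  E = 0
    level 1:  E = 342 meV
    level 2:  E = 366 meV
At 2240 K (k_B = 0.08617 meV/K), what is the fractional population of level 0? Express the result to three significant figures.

0.757

k_BT = 0.08617 × 2240 K = 193.02 meV.
Eᵢ/kT = 0, 1.7718, 1.8962.
Z = Σ e^(−Eᵢ/kT) = e^(−0) + e^(−1.7718) + e^(−1.8962) = 1.0000 + 0.17003 + 0.15014 = 1.3202.
P₀ = e^(−E₀/kT) / Z = 1.0000/1.3202 = 0.757.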